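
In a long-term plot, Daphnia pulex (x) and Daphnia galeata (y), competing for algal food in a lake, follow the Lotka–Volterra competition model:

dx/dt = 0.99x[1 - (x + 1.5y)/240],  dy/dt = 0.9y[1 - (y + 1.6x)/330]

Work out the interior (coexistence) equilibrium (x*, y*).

x* ≈ 182, y* ≈ 38.6

Setting both brackets to zero gives the nullclines x + 1.5y = 240 and 1.6x + y = 330.
Substituting y = 330 - 1.6x into the first: x(1 - 1.5·1.6) = 240 - 1.5·330.
So x* = -255/-1.4 = 182, and then y* = 330 - 1.6·182 = 38.6.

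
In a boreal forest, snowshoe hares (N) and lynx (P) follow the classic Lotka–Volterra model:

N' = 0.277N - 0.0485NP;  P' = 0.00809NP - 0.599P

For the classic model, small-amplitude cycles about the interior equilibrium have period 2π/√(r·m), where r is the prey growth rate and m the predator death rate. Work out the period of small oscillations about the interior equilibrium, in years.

T ≈ 15.4 years

Here r = 0.277 and m = 0.599, so r·m = 0.166.
ω = √0.166 = 0.407 per year, hence T = 2π/ω ≈ 15.4 years.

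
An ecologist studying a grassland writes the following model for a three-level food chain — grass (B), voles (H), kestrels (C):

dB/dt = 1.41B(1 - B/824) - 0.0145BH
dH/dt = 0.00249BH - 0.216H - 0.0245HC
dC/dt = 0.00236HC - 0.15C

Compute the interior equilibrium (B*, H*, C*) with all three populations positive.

From dC/dt = 0: 0.00236H* = 0.15, so H* = 63.6.
From dB/dt = 0: 1.41(1 - B*/824) = 0.0145·63.6, giving B* = 824·(1 - 0.654) = 285.
From dH/dt = 0: 0.00249·285 - 0.216 = 0.0245C*, so C* = 0.495/0.0245 = 20.2.

B* ≈ 285, H* ≈ 63.6, C* ≈ 20.2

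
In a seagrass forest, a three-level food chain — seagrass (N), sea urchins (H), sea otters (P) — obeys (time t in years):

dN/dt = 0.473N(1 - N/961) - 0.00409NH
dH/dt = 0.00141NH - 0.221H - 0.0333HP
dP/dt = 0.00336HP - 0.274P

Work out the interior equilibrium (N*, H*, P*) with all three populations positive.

From dP/dt = 0: 0.00336H* = 0.274, so H* = 81.5.
From dN/dt = 0: 0.473(1 - N*/961) = 0.00409·81.5, giving N* = 961·(1 - 0.705) = 283.
From dH/dt = 0: 0.00141·283 - 0.221 = 0.0333P*, so P* = 0.179/0.0333 = 5.36.

N* ≈ 283, H* ≈ 81.5, P* ≈ 5.36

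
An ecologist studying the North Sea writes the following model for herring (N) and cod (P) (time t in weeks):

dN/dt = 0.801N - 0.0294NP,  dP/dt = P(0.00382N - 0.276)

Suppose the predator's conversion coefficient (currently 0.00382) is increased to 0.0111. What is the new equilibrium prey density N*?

At the interior fixed point, setting dP/dt = 0 with P > 0 fixes N* = (predator death rate)/(NP coefficient) — independent of the other coefficients.
With the change, N* = 0.276/0.0111 = 24.9; it falls from 72.3.

N* ≈ 24.9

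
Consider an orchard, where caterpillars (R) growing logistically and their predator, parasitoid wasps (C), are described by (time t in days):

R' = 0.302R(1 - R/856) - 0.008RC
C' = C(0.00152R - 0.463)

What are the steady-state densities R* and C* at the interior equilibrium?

From dC/dt = 0 with C > 0: 0.00152R* = 0.463, so R* = 305.
Substitute into dR/dt = 0: 0.302(1 - 305/856) = 0.008C*.
The bracket is 0.644, giving C* = 0.195/0.008 = 24.3.

R* ≈ 305, C* ≈ 24.3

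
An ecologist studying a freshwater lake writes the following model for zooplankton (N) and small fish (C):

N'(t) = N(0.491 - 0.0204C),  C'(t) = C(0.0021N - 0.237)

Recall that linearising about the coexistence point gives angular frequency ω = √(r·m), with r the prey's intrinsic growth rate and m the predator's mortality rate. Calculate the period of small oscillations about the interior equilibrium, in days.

T ≈ 18.4 days

Here r = 0.491 and m = 0.237, so r·m = 0.116.
ω = √0.116 = 0.341 per day, hence T = 2π/ω ≈ 18.4 days.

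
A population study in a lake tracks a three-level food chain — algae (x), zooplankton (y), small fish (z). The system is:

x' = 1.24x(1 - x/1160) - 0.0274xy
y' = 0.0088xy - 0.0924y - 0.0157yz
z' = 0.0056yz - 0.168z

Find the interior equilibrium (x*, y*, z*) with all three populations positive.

x* ≈ 391, y* ≈ 30, z* ≈ 213

From dz/dt = 0: 0.0056y* = 0.168, so y* = 30.
From dx/dt = 0: 1.24(1 - x*/1160) = 0.0274·30, giving x* = 1160·(1 - 0.663) = 391.
From dy/dt = 0: 0.0088·391 - 0.0924 = 0.0157z*, so z* = 3.35/0.0157 = 213.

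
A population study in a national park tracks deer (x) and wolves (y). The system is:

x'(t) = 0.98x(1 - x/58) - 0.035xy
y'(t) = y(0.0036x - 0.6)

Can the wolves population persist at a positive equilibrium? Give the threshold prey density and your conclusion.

The predator equation gives dy/dt > 0 only when x > 0.6/0.0036 = 167.
Without the predator, x → K = 58. Since 58 < 167, the predator cannot invade.

Threshold x = 167; K < 167, so no, the predator goes extinct.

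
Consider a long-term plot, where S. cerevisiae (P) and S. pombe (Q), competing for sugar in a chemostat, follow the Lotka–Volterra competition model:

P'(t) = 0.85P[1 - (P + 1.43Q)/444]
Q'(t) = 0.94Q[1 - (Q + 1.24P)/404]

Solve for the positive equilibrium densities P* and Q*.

Setting both brackets to zero gives the nullclines P + 1.43Q = 444 and 1.24P + Q = 404.
Substituting Q = 404 - 1.24P into the first: P(1 - 1.43·1.24) = 444 - 1.43·404.
So P* = -134/-0.773 = 173, and then Q* = 404 - 1.24·173 = 190.

P* ≈ 173, Q* ≈ 190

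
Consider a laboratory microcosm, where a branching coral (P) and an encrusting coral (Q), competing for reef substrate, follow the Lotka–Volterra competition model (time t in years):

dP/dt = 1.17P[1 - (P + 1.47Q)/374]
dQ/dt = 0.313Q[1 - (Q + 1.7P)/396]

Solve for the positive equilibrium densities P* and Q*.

Setting both brackets to zero gives the nullclines P + 1.47Q = 374 and 1.7P + Q = 396.
Substituting Q = 396 - 1.7P into the first: P(1 - 1.47·1.7) = 374 - 1.47·396.
So P* = -208/-1.5 = 139, and then Q* = 396 - 1.7·139 = 160.

P* ≈ 139, Q* ≈ 160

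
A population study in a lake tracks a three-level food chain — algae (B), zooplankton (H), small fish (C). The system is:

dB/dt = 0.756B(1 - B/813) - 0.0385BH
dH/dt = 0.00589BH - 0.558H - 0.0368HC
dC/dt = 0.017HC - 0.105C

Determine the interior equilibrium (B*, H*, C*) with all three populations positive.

B* ≈ 557, H* ≈ 6.18, C* ≈ 74

From dC/dt = 0: 0.017H* = 0.105, so H* = 6.18.
From dB/dt = 0: 0.756(1 - B*/813) = 0.0385·6.18, giving B* = 813·(1 - 0.315) = 557.
From dH/dt = 0: 0.00589·557 - 0.558 = 0.0368C*, so C* = 2.72/0.0368 = 74.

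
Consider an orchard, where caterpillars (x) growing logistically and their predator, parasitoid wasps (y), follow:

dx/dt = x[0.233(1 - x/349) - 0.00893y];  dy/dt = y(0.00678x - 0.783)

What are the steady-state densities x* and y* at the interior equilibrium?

From dy/dt = 0 with y > 0: 0.00678x* = 0.783, so x* = 115.
Substitute into dx/dt = 0: 0.233(1 - 115/349) = 0.00893y*.
The bracket is 0.669, giving y* = 0.156/0.00893 = 17.5.

x* ≈ 115, y* ≈ 17.5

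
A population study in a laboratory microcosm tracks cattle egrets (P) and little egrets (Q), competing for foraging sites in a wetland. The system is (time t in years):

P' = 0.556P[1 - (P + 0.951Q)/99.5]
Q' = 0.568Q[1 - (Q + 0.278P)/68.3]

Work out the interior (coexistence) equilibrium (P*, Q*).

Setting both brackets to zero gives the nullclines P + 0.951Q = 99.5 and 0.278P + Q = 68.3.
Substituting Q = 68.3 - 0.278P into the first: P(1 - 0.951·0.278) = 99.5 - 0.951·68.3.
So P* = 34.5/0.736 = 47, and then Q* = 68.3 - 0.278·47 = 55.2.

P* ≈ 47, Q* ≈ 55.2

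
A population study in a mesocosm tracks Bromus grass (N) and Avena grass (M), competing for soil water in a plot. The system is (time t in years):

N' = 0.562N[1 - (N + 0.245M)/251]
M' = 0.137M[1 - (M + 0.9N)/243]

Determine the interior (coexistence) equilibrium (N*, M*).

Setting both brackets to zero gives the nullclines N + 0.245M = 251 and 0.9N + M = 243.
Substituting M = 243 - 0.9N into the first: N(1 - 0.245·0.9) = 251 - 0.245·243.
So N* = 191/0.779 = 246, and then M* = 243 - 0.9·246 = 21.9.

N* ≈ 246, M* ≈ 21.9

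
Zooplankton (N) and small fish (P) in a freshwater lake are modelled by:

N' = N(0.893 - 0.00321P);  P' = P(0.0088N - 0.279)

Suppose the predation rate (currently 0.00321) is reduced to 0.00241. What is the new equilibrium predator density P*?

At the interior fixed point, setting dN/dt = 0 with N > 0 fixes P* = (prey growth rate)/(NP coefficient) — independent of the other coefficients.
With the change, P* = 0.893/0.00241 = 371; it rises from 278.

P* ≈ 371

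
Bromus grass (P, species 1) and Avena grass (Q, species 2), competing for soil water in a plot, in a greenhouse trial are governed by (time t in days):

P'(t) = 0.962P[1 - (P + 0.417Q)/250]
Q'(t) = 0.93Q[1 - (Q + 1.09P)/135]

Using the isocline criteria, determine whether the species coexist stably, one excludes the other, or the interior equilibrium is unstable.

Compare the nullcline intercepts: K1/α12 = 250/0.417 = 600 > K2 = 135; K2/α21 = 135/1.09 = 124 < K1 = 250.
Since the inequalities point opposite ways, species 1 can invade but species 2 cannot.

species 1 excludes species 2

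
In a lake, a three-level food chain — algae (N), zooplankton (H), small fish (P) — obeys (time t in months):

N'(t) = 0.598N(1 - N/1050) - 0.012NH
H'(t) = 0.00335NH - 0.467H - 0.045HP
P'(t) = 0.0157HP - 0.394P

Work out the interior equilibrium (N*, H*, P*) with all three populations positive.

N* ≈ 521, H* ≈ 25.1, P* ≈ 28.4

From dP/dt = 0: 0.0157H* = 0.394, so H* = 25.1.
From dN/dt = 0: 0.598(1 - N*/1050) = 0.012·25.1, giving N* = 1050·(1 - 0.504) = 521.
From dH/dt = 0: 0.00335·521 - 0.467 = 0.045P*, so P* = 1.28/0.045 = 28.4.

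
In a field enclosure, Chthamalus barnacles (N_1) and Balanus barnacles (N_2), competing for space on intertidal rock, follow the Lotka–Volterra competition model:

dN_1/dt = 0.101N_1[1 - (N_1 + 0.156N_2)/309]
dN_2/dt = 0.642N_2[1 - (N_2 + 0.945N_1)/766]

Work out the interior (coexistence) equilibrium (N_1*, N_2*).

Setting both brackets to zero gives the nullclines N_1 + 0.156N_2 = 309 and 0.945N_1 + N_2 = 766.
Substituting N_2 = 766 - 0.945N_1 into the first: N_1(1 - 0.156·0.945) = 309 - 0.156·766.
So N_1* = 190/0.853 = 222, and then N_2* = 766 - 0.945·222 = 556.

N_1* ≈ 222, N_2* ≈ 556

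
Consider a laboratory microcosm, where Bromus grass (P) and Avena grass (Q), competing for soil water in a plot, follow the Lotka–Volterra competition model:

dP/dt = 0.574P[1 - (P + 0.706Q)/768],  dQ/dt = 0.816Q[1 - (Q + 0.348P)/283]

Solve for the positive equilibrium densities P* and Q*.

P* ≈ 753, Q* ≈ 20.9

Setting both brackets to zero gives the nullclines P + 0.706Q = 768 and 0.348P + Q = 283.
Substituting Q = 283 - 0.348P into the first: P(1 - 0.706·0.348) = 768 - 0.706·283.
So P* = 568/0.754 = 753, and then Q* = 283 - 0.348·753 = 20.9.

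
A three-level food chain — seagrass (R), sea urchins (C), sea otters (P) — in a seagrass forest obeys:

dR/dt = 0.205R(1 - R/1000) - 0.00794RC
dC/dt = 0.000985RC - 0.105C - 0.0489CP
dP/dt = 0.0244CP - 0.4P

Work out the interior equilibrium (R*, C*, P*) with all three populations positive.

From dP/dt = 0: 0.0244C* = 0.4, so C* = 16.4.
From dR/dt = 0: 0.205(1 - R*/1000) = 0.00794·16.4, giving R* = 1000·(1 - 0.635) = 365.
From dC/dt = 0: 0.000985·365 - 0.105 = 0.0489P*, so P* = 0.255/0.0489 = 5.21.

R* ≈ 365, C* ≈ 16.4, P* ≈ 5.21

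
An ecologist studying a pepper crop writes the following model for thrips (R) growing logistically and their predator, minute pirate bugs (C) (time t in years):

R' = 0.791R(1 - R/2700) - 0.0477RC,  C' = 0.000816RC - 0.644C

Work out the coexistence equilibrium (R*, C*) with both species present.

R* ≈ 789, C* ≈ 11.7

From dC/dt = 0 with C > 0: 0.000816R* = 0.644, so R* = 789.
Substitute into dR/dt = 0: 0.791(1 - 789/2700) = 0.0477C*.
The bracket is 0.708, giving C* = 0.56/0.0477 = 11.7.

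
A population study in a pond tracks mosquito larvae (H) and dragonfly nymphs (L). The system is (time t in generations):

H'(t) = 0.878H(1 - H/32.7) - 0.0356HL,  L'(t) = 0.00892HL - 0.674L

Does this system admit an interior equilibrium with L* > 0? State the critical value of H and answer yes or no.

Threshold H = 75.6; K < 75.6, so no, the predator goes extinct.

The predator equation gives dL/dt > 0 only when H > 0.674/0.00892 = 75.6.
Without the predator, H → K = 32.7. Since 32.7 < 75.6, the predator cannot invade.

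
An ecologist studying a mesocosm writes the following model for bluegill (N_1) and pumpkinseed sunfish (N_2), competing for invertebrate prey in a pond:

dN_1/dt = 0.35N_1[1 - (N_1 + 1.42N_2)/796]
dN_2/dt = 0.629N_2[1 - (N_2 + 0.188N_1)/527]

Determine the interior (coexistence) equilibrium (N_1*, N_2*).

N_1* ≈ 65, N_2* ≈ 515

Setting both brackets to zero gives the nullclines N_1 + 1.42N_2 = 796 and 0.188N_1 + N_2 = 527.
Substituting N_2 = 527 - 0.188N_1 into the first: N_1(1 - 1.42·0.188) = 796 - 1.42·527.
So N_1* = 47.7/0.733 = 65, and then N_2* = 527 - 0.188·65 = 515.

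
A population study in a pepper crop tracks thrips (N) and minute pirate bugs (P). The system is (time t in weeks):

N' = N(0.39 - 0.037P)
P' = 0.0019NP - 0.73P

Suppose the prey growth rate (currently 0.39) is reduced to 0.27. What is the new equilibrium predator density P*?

P* ≈ 7.3

At the interior fixed point, setting dN/dt = 0 with N > 0 fixes P* = (prey growth rate)/(NP coefficient) — independent of the other coefficients.
With the change, P* = 0.27/0.037 = 7.3; it falls from 10.5.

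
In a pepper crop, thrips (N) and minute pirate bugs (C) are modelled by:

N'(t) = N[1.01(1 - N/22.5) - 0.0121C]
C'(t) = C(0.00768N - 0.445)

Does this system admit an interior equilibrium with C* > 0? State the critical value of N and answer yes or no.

Threshold N = 57.9; K < 57.9, so no, the predator goes extinct.

The predator equation gives dC/dt > 0 only when N > 0.445/0.00768 = 57.9.
Without the predator, N → K = 22.5. Since 22.5 < 57.9, the predator cannot invade.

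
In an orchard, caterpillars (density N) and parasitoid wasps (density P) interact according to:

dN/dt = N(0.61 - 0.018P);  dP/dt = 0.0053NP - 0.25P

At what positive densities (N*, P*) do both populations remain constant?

Set dP/dt = 0 with P > 0: 0.0053N - 0.25 = 0, so N* = 0.25/0.0053 = 47.2.
Set dN/dt = 0 with N > 0: 0.61 - 0.018P = 0, so P* = 0.61/0.018 = 33.9.

N* ≈ 47.2, P* ≈ 33.9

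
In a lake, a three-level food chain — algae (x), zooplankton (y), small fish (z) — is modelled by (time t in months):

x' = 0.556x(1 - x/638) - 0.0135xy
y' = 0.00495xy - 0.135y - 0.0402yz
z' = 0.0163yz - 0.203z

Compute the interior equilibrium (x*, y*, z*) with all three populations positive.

x* ≈ 445, y* ≈ 12.5, z* ≈ 51.4

From dz/dt = 0: 0.0163y* = 0.203, so y* = 12.5.
From dx/dt = 0: 0.556(1 - x*/638) = 0.0135·12.5, giving x* = 638·(1 - 0.302) = 445.
From dy/dt = 0: 0.00495·445 - 0.135 = 0.0402z*, so z* = 2.07/0.0402 = 51.4.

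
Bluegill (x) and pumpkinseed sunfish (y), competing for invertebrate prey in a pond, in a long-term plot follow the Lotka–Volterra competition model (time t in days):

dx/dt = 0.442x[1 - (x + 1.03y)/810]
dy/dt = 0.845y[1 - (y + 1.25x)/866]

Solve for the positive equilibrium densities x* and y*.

Setting both brackets to zero gives the nullclines x + 1.03y = 810 and 1.25x + y = 866.
Substituting y = 866 - 1.25x into the first: x(1 - 1.03·1.25) = 810 - 1.03·866.
So x* = -82/-0.288 = 285, and then y* = 866 - 1.25·285 = 510.

x* ≈ 285, y* ≈ 510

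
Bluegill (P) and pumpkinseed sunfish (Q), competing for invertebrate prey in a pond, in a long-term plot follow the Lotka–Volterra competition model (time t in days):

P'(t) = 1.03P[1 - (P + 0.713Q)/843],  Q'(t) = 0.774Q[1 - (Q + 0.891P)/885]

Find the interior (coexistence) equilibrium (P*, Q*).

Setting both brackets to zero gives the nullclines P + 0.713Q = 843 and 0.891P + Q = 885.
Substituting Q = 885 - 0.891P into the first: P(1 - 0.713·0.891) = 843 - 0.713·885.
So P* = 212/0.365 = 581, and then Q* = 885 - 0.891·581 = 367.

P* ≈ 581, Q* ≈ 367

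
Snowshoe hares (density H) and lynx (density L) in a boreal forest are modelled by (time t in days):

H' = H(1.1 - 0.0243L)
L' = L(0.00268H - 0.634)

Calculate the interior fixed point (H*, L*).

Set dL/dt = 0 with L > 0: 0.00268H - 0.634 = 0, so H* = 0.634/0.00268 = 237.
Set dH/dt = 0 with H > 0: 1.1 - 0.0243L = 0, so L* = 1.1/0.0243 = 45.3.

H* ≈ 237, L* ≈ 45.3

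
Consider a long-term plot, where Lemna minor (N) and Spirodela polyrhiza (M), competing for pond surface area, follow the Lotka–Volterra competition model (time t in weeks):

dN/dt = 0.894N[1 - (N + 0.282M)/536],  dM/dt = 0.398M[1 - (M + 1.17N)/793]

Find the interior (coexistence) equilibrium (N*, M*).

Setting both brackets to zero gives the nullclines N + 0.282M = 536 and 1.17N + M = 793.
Substituting M = 793 - 1.17N into the first: N(1 - 0.282·1.17) = 536 - 0.282·793.
So N* = 312/0.67 = 466, and then M* = 793 - 1.17·466 = 248.

N* ≈ 466, M* ≈ 248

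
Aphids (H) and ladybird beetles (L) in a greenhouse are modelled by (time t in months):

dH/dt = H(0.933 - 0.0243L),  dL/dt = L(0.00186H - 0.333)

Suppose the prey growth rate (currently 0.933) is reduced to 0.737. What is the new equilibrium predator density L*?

At the interior fixed point, setting dH/dt = 0 with H > 0 fixes L* = (prey growth rate)/(HL coefficient) — independent of the other coefficients.
With the change, L* = 0.737/0.0243 = 30.3; it falls from 38.4.

L* ≈ 30.3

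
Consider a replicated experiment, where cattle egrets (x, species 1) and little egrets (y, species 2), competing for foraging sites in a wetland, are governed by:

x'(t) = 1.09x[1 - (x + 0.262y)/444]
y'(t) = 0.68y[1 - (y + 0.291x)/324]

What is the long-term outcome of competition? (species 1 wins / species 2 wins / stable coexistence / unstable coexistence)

Compare the nullcline intercepts: K1/α12 = 444/0.262 = 1690 > K2 = 324; K2/α21 = 324/0.291 = 1110 > K1 = 444.
Since both inequalities hold, each species can invade when rare, so the interior equilibrium is stable.

stable coexistence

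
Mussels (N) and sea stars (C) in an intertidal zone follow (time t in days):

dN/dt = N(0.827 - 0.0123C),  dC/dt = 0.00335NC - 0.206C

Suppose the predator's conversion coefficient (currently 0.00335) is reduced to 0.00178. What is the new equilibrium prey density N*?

N* ≈ 116

At the interior fixed point, setting dC/dt = 0 with C > 0 fixes N* = (predator death rate)/(NC coefficient) — independent of the other coefficients.
With the change, N* = 0.206/0.00178 = 116; it rises from 61.5.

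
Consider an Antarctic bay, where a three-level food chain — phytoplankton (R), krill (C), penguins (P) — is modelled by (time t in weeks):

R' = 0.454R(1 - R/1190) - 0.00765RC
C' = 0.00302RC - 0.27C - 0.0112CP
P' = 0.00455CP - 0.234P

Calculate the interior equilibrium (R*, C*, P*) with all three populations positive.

From dP/dt = 0: 0.00455C* = 0.234, so C* = 51.4.
From dR/dt = 0: 0.454(1 - R*/1190) = 0.00765·51.4, giving R* = 1190·(1 - 0.867) = 159.
From dC/dt = 0: 0.00302·159 - 0.27 = 0.0112P*, so P* = 0.209/0.0112 = 18.7.

R* ≈ 159, C* ≈ 51.4, P* ≈ 18.7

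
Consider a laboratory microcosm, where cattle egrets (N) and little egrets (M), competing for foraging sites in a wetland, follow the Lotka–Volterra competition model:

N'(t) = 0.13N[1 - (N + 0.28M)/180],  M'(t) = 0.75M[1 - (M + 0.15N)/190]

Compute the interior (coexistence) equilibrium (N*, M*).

N* ≈ 132, M* ≈ 170

Setting both brackets to zero gives the nullclines N + 0.28M = 180 and 0.15N + M = 190.
Substituting M = 190 - 0.15N into the first: N(1 - 0.28·0.15) = 180 - 0.28·190.
So N* = 127/0.958 = 132, and then M* = 190 - 0.15·132 = 170.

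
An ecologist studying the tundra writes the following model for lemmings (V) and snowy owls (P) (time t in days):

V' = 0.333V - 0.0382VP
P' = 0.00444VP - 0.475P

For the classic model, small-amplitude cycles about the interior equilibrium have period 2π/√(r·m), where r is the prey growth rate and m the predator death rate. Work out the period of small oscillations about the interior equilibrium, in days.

Here r = 0.333 and m = 0.475, so r·m = 0.158.
ω = √0.158 = 0.398 per day, hence T = 2π/ω ≈ 15.8 days.

T ≈ 15.8 days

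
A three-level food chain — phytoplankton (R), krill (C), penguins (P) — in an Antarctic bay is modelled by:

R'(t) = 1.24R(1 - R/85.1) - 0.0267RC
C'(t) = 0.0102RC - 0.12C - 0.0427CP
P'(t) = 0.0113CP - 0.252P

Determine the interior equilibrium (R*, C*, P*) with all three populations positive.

From dP/dt = 0: 0.0113C* = 0.252, so C* = 22.3.
From dR/dt = 0: 1.24(1 - R*/85.1) = 0.0267·22.3, giving R* = 85.1·(1 - 0.48) = 44.2.
From dC/dt = 0: 0.0102·44.2 - 0.12 = 0.0427P*, so P* = 0.331/0.0427 = 7.76.

R* ≈ 44.2, C* ≈ 22.3, P* ≈ 7.76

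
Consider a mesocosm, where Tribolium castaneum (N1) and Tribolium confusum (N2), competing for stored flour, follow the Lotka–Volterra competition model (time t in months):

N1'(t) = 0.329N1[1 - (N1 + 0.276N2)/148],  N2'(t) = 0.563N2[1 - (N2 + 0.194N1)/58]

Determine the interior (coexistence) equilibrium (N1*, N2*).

Setting both brackets to zero gives the nullclines N1 + 0.276N2 = 148 and 0.194N1 + N2 = 58.
Substituting N2 = 58 - 0.194N1 into the first: N1(1 - 0.276·0.194) = 148 - 0.276·58.
So N1* = 132/0.946 = 139, and then N2* = 58 - 0.194·139 = 30.9.

N1* ≈ 139, N2* ≈ 30.9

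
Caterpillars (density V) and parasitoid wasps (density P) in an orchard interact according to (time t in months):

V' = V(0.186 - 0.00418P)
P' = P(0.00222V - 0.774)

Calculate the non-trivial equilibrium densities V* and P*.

Set dP/dt = 0 with P > 0: 0.00222V - 0.774 = 0, so V* = 0.774/0.00222 = 349.
Set dV/dt = 0 with V > 0: 0.186 - 0.00418P = 0, so P* = 0.186/0.00418 = 44.5.

V* ≈ 349, P* ≈ 44.5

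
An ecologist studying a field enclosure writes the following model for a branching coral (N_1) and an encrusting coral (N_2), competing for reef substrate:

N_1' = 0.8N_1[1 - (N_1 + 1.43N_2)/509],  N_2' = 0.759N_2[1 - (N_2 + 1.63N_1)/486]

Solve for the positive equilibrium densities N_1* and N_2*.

Setting both brackets to zero gives the nullclines N_1 + 1.43N_2 = 509 and 1.63N_1 + N_2 = 486.
Substituting N_2 = 486 - 1.63N_1 into the first: N_1(1 - 1.43·1.63) = 509 - 1.43·486.
So N_1* = -186/-1.33 = 140, and then N_2* = 486 - 1.63·140 = 258.

N_1* ≈ 140, N_2* ≈ 258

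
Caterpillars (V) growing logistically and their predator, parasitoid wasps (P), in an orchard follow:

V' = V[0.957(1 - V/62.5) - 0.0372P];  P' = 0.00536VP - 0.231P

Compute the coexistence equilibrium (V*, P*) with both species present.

V* ≈ 43.1, P* ≈ 7.99

From dP/dt = 0 with P > 0: 0.00536V* = 0.231, so V* = 43.1.
Substitute into dV/dt = 0: 0.957(1 - 43.1/62.5) = 0.0372P*.
The bracket is 0.31, giving P* = 0.297/0.0372 = 7.99.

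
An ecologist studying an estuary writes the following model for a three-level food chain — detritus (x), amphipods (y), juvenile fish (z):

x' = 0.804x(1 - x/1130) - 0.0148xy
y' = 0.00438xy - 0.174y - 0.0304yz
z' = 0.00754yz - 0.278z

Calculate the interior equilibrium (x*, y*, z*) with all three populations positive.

x* ≈ 363, y* ≈ 36.9, z* ≈ 46.6

From dz/dt = 0: 0.00754y* = 0.278, so y* = 36.9.
From dx/dt = 0: 0.804(1 - x*/1130) = 0.0148·36.9, giving x* = 1130·(1 - 0.679) = 363.
From dy/dt = 0: 0.00438·363 - 0.174 = 0.0304z*, so z* = 1.42/0.0304 = 46.6.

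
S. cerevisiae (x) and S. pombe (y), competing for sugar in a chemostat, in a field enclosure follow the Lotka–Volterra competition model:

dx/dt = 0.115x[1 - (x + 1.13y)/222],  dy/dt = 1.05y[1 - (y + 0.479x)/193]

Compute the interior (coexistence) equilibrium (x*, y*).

Setting both brackets to zero gives the nullclines x + 1.13y = 222 and 0.479x + y = 193.
Substituting y = 193 - 0.479x into the first: x(1 - 1.13·0.479) = 222 - 1.13·193.
So x* = 3.91/0.459 = 8.52, and then y* = 193 - 0.479·8.52 = 189.

x* ≈ 8.52, y* ≈ 189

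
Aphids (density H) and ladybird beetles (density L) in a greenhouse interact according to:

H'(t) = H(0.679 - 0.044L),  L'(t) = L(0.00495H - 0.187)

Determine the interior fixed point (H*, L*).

H* ≈ 37.8, L* ≈ 15.4

Set dL/dt = 0 with L > 0: 0.00495H - 0.187 = 0, so H* = 0.187/0.00495 = 37.8.
Set dH/dt = 0 with H > 0: 0.679 - 0.044L = 0, so L* = 0.679/0.044 = 15.4.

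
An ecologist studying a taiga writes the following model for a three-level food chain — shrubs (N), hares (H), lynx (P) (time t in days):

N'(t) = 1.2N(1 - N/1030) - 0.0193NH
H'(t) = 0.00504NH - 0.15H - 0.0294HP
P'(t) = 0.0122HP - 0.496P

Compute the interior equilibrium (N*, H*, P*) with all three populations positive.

N* ≈ 357, H* ≈ 40.7, P* ≈ 56

From dP/dt = 0: 0.0122H* = 0.496, so H* = 40.7.
From dN/dt = 0: 1.2(1 - N*/1030) = 0.0193·40.7, giving N* = 1030·(1 - 0.654) = 357.
From dH/dt = 0: 0.00504·357 - 0.15 = 0.0294P*, so P* = 1.65/0.0294 = 56.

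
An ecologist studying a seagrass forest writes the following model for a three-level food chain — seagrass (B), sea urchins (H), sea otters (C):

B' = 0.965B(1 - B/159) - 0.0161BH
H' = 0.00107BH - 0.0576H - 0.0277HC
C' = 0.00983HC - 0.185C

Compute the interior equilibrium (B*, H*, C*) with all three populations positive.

From dC/dt = 0: 0.00983H* = 0.185, so H* = 18.8.
From dB/dt = 0: 0.965(1 - B*/159) = 0.0161·18.8, giving B* = 159·(1 - 0.314) = 109.
From dH/dt = 0: 0.00107·109 - 0.0576 = 0.0277C*, so C* = 0.0591/0.0277 = 2.13.

B* ≈ 109, H* ≈ 18.8, C* ≈ 2.13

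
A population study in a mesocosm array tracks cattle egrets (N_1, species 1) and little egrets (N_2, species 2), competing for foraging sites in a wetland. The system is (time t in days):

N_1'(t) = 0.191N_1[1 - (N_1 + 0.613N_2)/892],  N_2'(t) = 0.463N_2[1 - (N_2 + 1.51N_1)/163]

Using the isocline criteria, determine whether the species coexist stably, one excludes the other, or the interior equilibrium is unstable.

species 1 excludes species 2

Compare the nullcline intercepts: K1/α12 = 892/0.613 = 1460 > K2 = 163; K2/α21 = 163/1.51 = 108 < K1 = 892.
Since the inequalities point opposite ways, species 1 can invade but species 2 cannot.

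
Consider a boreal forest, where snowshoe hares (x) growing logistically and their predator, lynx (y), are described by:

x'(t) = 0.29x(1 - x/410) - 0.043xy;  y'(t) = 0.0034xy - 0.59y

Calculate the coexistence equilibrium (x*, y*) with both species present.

x* ≈ 174, y* ≈ 3.89

From dy/dt = 0 with y > 0: 0.0034x* = 0.59, so x* = 174.
Substitute into dx/dt = 0: 0.29(1 - 174/410) = 0.043y*.
The bracket is 0.577, giving y* = 0.167/0.043 = 3.89.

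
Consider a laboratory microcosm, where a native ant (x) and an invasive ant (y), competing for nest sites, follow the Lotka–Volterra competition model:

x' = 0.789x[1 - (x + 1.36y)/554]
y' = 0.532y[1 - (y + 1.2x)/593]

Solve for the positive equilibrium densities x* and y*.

x* ≈ 399, y* ≈ 114

Setting both brackets to zero gives the nullclines x + 1.36y = 554 and 1.2x + y = 593.
Substituting y = 593 - 1.2x into the first: x(1 - 1.36·1.2) = 554 - 1.36·593.
So x* = -252/-0.632 = 399, and then y* = 593 - 1.2·399 = 114.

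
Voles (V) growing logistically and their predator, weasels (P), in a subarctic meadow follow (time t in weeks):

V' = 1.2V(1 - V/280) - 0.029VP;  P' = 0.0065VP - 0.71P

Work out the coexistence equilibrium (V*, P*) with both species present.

V* ≈ 109, P* ≈ 25.2

From dP/dt = 0 with P > 0: 0.0065V* = 0.71, so V* = 109.
Substitute into dV/dt = 0: 1.2(1 - 109/280) = 0.029P*.
The bracket is 0.61, giving P* = 0.732/0.029 = 25.2.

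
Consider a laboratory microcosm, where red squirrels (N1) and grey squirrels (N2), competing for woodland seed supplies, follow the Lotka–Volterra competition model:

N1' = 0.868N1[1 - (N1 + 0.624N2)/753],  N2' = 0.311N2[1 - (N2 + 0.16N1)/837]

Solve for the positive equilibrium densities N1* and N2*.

N1* ≈ 256, N2* ≈ 796

Setting both brackets to zero gives the nullclines N1 + 0.624N2 = 753 and 0.16N1 + N2 = 837.
Substituting N2 = 837 - 0.16N1 into the first: N1(1 - 0.624·0.16) = 753 - 0.624·837.
So N1* = 231/0.9 = 256, and then N2* = 837 - 0.16·256 = 796.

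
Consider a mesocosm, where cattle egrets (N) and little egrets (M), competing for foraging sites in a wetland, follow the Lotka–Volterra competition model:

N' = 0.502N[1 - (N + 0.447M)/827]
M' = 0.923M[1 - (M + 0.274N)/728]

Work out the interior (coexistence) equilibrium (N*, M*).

N* ≈ 572, M* ≈ 571

Setting both brackets to zero gives the nullclines N + 0.447M = 827 and 0.274N + M = 728.
Substituting M = 728 - 0.274N into the first: N(1 - 0.447·0.274) = 827 - 0.447·728.
So N* = 502/0.878 = 572, and then M* = 728 - 0.274·572 = 571.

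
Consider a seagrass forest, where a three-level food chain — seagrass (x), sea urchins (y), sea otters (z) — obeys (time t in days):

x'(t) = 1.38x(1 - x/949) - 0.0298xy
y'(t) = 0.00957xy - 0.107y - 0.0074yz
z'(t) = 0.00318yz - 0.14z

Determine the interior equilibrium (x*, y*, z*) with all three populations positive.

x* ≈ 46.8, y* ≈ 44, z* ≈ 46.1

From dz/dt = 0: 0.00318y* = 0.14, so y* = 44.
From dx/dt = 0: 1.38(1 - x*/949) = 0.0298·44, giving x* = 949·(1 - 0.951) = 46.8.
From dy/dt = 0: 0.00957·46.8 - 0.107 = 0.0074z*, so z* = 0.341/0.0074 = 46.1.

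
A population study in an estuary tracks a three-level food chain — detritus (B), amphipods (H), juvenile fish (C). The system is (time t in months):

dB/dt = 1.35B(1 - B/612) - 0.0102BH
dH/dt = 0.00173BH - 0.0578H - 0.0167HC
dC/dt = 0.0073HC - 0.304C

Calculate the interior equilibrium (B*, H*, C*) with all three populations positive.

B* ≈ 419, H* ≈ 41.6, C* ≈ 40

From dC/dt = 0: 0.0073H* = 0.304, so H* = 41.6.
From dB/dt = 0: 1.35(1 - B*/612) = 0.0102·41.6, giving B* = 612·(1 - 0.315) = 419.
From dH/dt = 0: 0.00173·419 - 0.0578 = 0.0167C*, so C* = 0.668/0.0167 = 40.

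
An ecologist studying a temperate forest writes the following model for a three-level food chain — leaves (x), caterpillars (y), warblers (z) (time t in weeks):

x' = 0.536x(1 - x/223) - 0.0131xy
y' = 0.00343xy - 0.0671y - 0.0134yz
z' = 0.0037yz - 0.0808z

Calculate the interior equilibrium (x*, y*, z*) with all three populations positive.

x* ≈ 104, y* ≈ 21.8, z* ≈ 21.6

From dz/dt = 0: 0.0037y* = 0.0808, so y* = 21.8.
From dx/dt = 0: 0.536(1 - x*/223) = 0.0131·21.8, giving x* = 223·(1 - 0.534) = 104.
From dy/dt = 0: 0.00343·104 - 0.0671 = 0.0134z*, so z* = 0.29/0.0134 = 21.6.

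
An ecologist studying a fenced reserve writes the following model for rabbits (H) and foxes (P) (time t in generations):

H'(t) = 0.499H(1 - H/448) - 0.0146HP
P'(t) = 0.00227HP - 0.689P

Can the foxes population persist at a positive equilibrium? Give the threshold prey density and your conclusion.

Threshold H = 304; K > 304, so yes, the predator persists.

The predator equation gives dP/dt > 0 only when H > 0.689/0.00227 = 304.
Without the predator, H → K = 448. Since 448 > 304, the predator can invade and persist.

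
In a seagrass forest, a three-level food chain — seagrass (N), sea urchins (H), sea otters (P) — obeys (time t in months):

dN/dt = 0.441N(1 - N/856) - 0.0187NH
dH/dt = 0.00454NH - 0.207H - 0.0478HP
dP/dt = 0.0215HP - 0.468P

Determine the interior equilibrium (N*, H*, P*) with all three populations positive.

N* ≈ 65.9, H* ≈ 21.8, P* ≈ 1.93

From dP/dt = 0: 0.0215H* = 0.468, so H* = 21.8.
From dN/dt = 0: 0.441(1 - N*/856) = 0.0187·21.8, giving N* = 856·(1 - 0.923) = 65.9.
From dH/dt = 0: 0.00454·65.9 - 0.207 = 0.0478P*, so P* = 0.0922/0.0478 = 1.93.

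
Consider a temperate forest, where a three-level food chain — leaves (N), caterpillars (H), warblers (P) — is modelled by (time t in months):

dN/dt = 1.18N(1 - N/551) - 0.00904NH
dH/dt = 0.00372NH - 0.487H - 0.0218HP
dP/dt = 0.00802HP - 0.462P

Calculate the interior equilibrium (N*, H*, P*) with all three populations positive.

N* ≈ 308, H* ≈ 57.6, P* ≈ 30.2

From dP/dt = 0: 0.00802H* = 0.462, so H* = 57.6.
From dN/dt = 0: 1.18(1 - N*/551) = 0.00904·57.6, giving N* = 551·(1 - 0.441) = 308.
From dH/dt = 0: 0.00372·308 - 0.487 = 0.0218P*, so P* = 0.658/0.0218 = 30.2.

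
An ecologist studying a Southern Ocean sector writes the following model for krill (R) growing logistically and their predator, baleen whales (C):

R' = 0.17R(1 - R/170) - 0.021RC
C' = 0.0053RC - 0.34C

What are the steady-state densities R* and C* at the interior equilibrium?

R* ≈ 64.2, C* ≈ 5.04

From dC/dt = 0 with C > 0: 0.0053R* = 0.34, so R* = 64.2.
Substitute into dR/dt = 0: 0.17(1 - 64.2/170) = 0.021C*.
The bracket is 0.623, giving C* = 0.106/0.021 = 5.04.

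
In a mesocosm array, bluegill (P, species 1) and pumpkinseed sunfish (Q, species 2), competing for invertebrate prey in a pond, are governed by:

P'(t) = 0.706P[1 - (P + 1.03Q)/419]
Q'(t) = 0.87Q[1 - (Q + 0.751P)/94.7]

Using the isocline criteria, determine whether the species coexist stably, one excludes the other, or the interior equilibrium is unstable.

species 1 excludes species 2

Compare the nullcline intercepts: K1/α12 = 419/1.03 = 407 > K2 = 94.7; K2/α21 = 94.7/0.751 = 126 < K1 = 419.
Since the inequalities point opposite ways, species 1 can invade but species 2 cannot.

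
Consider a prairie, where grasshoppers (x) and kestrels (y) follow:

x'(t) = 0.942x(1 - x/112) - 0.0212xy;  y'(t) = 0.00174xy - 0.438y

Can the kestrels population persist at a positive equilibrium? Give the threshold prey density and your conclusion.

Threshold x = 252; K < 252, so no, the predator goes extinct.

The predator equation gives dy/dt > 0 only when x > 0.438/0.00174 = 252.
Without the predator, x → K = 112. Since 112 < 252, the predator cannot invade.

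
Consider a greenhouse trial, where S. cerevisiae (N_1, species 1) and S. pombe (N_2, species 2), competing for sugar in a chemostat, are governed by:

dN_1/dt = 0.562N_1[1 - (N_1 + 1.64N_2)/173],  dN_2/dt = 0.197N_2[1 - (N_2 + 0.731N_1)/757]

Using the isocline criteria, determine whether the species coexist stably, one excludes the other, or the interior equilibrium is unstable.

species 2 excludes species 1

Compare the nullcline intercepts: K1/α12 = 173/1.64 = 105 < K2 = 757; K2/α21 = 757/0.731 = 1040 > K1 = 173.
Since the inequalities point opposite ways, species 2 can invade but species 1 cannot.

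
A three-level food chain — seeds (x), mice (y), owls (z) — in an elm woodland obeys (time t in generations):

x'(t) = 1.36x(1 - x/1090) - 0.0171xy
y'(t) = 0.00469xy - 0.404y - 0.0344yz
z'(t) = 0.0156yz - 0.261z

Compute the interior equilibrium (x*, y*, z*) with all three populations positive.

x* ≈ 861, y* ≈ 16.7, z* ≈ 106

From dz/dt = 0: 0.0156y* = 0.261, so y* = 16.7.
From dx/dt = 0: 1.36(1 - x*/1090) = 0.0171·16.7, giving x* = 1090·(1 - 0.21) = 861.
From dy/dt = 0: 0.00469·861 - 0.404 = 0.0344z*, so z* = 3.63/0.0344 = 106.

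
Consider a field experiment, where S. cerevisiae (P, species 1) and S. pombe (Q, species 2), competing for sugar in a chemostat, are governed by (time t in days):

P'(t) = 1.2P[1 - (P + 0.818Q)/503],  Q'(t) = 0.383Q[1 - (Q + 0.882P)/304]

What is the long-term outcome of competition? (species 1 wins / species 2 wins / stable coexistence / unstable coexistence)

Compare the nullcline intercepts: K1/α12 = 503/0.818 = 615 > K2 = 304; K2/α21 = 304/0.882 = 345 < K1 = 503.
Since the inequalities point opposite ways, species 1 can invade but species 2 cannot.

species 1 excludes species 2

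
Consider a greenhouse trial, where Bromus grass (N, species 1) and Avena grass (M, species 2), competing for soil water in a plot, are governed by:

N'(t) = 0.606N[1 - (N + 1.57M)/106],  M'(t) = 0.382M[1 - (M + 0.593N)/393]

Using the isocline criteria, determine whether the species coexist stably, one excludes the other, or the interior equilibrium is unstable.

Compare the nullcline intercepts: K1/α12 = 106/1.57 = 67.5 < K2 = 393; K2/α21 = 393/0.593 = 663 > K1 = 106.
Since the inequalities point opposite ways, species 2 can invade but species 1 cannot.

species 2 excludes species 1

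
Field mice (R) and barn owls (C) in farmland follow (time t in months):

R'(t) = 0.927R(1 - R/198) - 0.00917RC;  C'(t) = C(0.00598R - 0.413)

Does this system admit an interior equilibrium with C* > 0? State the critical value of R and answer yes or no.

The predator equation gives dC/dt > 0 only when R > 0.413/0.00598 = 69.1.
Without the predator, R → K = 198. Since 198 > 69.1, the predator can invade and persist.

Threshold R = 69.1; K > 69.1, so yes, the predator persists.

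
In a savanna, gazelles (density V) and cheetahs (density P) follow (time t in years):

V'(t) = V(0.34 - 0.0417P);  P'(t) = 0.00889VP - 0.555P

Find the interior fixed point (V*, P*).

V* ≈ 62.4, P* ≈ 8.15

Set dP/dt = 0 with P > 0: 0.00889V - 0.555 = 0, so V* = 0.555/0.00889 = 62.4.
Set dV/dt = 0 with V > 0: 0.34 - 0.0417P = 0, so P* = 0.34/0.0417 = 8.15.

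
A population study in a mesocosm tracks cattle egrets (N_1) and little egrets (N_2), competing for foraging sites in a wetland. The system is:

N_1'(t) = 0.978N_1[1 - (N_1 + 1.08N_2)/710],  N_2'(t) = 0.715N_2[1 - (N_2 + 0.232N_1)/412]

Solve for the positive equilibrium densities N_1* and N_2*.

N_1* ≈ 354, N_2* ≈ 330

Setting both brackets to zero gives the nullclines N_1 + 1.08N_2 = 710 and 0.232N_1 + N_2 = 412.
Substituting N_2 = 412 - 0.232N_1 into the first: N_1(1 - 1.08·0.232) = 710 - 1.08·412.
So N_1* = 265/0.749 = 354, and then N_2* = 412 - 0.232·354 = 330.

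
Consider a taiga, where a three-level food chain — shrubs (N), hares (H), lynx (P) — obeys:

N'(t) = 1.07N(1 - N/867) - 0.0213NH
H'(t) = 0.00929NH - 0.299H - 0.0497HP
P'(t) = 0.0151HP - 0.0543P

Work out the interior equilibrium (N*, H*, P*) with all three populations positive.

From dP/dt = 0: 0.0151H* = 0.0543, so H* = 3.6.
From dN/dt = 0: 1.07(1 - N*/867) = 0.0213·3.6, giving N* = 867·(1 - 0.0716) = 805.
From dH/dt = 0: 0.00929·805 - 0.299 = 0.0497P*, so P* = 7.18/0.0497 = 144.

N* ≈ 805, H* ≈ 3.6, P* ≈ 144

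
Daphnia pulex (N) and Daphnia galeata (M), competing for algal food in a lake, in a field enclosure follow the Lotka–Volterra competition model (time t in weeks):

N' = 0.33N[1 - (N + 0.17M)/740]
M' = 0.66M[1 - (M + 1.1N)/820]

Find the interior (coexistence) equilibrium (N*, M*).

N* ≈ 739, M* ≈ 7.38

Setting both brackets to zero gives the nullclines N + 0.17M = 740 and 1.1N + M = 820.
Substituting M = 820 - 1.1N into the first: N(1 - 0.17·1.1) = 740 - 0.17·820.
So N* = 601/0.813 = 739, and then M* = 820 - 1.1·739 = 7.38.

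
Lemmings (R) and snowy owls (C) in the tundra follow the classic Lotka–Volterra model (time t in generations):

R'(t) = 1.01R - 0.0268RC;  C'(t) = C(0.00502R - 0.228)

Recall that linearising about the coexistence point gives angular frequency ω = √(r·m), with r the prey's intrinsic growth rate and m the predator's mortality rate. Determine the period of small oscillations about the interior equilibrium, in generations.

Here r = 1.01 and m = 0.228, so r·m = 0.23.
ω = √0.23 = 0.48 per generation, hence T = 2π/ω ≈ 13.1 generations.

T ≈ 13.1 generations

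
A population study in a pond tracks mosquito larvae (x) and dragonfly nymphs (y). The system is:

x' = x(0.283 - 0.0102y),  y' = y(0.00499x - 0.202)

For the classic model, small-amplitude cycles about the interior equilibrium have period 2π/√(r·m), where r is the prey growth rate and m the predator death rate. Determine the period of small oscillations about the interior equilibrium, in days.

T ≈ 26.3 days

Here r = 0.283 and m = 0.202, so r·m = 0.0572.
ω = √0.0572 = 0.239 per day, hence T = 2π/ω ≈ 26.3 days.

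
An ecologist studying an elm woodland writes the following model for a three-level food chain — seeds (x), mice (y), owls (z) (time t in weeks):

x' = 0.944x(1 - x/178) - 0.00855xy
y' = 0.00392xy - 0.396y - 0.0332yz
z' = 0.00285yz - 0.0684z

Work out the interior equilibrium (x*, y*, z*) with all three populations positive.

x* ≈ 139, y* ≈ 24, z* ≈ 4.52

From dz/dt = 0: 0.00285y* = 0.0684, so y* = 24.
From dx/dt = 0: 0.944(1 - x*/178) = 0.00855·24, giving x* = 178·(1 - 0.217) = 139.
From dy/dt = 0: 0.00392·139 - 0.396 = 0.0332z*, so z* = 0.15/0.0332 = 4.52.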